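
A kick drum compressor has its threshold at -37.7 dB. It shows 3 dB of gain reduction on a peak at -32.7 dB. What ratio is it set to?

Input overshoot = -32.7 − (-37.7) = 5 dB.
Output overshoot = 5 − 3 = 2 dB.
Ratio = input overshoot / output overshoot = 5 / 2 = 2.5.

2.5:1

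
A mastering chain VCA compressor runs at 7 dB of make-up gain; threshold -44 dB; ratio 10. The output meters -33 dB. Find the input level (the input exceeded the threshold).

-4 dB

Remove make-up: -33 − 7 = -40 dB.
That's 4 dB above the -44 dB threshold.
Input overshoot = R × output overshoot = 40 dB → input = -44 + 40 = -4 dB.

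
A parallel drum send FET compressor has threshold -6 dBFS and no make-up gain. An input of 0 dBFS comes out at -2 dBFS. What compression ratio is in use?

1.5:1

Input overshoot = 0 − (-6) = 6 dB; output overshoot = -2 − (-6) = 4 dB.
Ratio = 6 / 4 = 1.5.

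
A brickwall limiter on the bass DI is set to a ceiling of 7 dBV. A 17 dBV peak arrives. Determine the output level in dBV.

The limiter clamps the peak to its 7 dBV ceiling.

7 dBV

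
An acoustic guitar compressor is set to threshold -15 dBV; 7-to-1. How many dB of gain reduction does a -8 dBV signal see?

6 dB

-8 dBV exceeds the threshold by 7 dB.
A 7:1 ratio leaves 1 dB of that excess.
GR = overshoot in − overshoot out = 7 − 1 = 6 dB.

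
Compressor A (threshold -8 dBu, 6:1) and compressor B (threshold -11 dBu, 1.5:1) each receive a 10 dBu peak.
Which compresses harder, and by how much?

A, by 8 dB

A: overshoot 18 dB → output overshoot 3 dB → GR 15 dB.
B: overshoot 21 dB → output overshoot 14 dB → GR 7 dB.
A reduces 8 dB more.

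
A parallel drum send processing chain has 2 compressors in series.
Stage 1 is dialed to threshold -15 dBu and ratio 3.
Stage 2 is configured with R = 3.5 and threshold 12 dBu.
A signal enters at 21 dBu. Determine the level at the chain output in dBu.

-3 dBu

Stage 1: 36 dB above -15 dBu, reduced 3:1 to 12 dB above → -3 dBu.
Stage 2: -3 dBu ≤ 12 dBu, so stage 2 doesn't engage; output -3 dBu.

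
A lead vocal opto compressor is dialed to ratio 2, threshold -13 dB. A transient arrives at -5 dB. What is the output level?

Overshoot: -5 − (-13) = 8 dB.
2:1 compression reduces that to 8/2 = 4 dB over.
That puts the output at -9 dB.

-9 dB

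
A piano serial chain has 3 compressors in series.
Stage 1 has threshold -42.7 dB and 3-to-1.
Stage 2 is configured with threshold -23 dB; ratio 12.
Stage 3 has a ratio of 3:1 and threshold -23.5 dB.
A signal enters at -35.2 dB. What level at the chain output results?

-40.2 dB

Stage 1: -35.2 dB is 7.5 dB over -42.7 dB; at 3:1 that becomes 2.5 dB over, giving -40.2 dB.
Stage 2: -40.2 dB ≤ -23 dB, so stage 2 doesn't engage; output -40.2 dB.
Stage 3: -40.2 dB is at or below the -23.5 dB threshold — no compression; output -40.2 dB.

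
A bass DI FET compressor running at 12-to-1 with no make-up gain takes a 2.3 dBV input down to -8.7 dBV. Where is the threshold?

Let T be the threshold. Output overshoot = (input overshoot)/R, so -8.7 − T = (2.3 − T)/12.
12·(-8.7 − T) = 2.3 − T → 11·T = -104.4 − 2.3 = -106.7.
T = -106.7/11 = -9.7 dBV.

-9.7 dBV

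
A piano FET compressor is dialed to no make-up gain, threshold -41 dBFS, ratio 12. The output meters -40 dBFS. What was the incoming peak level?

-29 dBFS

That's 1 dB above the -41 dBFS threshold.
Input overshoot = R × output overshoot = 12 dB → input = -41 + 12 = -29 dBFS.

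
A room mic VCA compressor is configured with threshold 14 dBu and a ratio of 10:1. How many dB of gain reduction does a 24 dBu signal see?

9 dB

24 dBu exceeds the threshold by 10 dB.
At 10:1, output sits 10/10 = 1 dB above threshold.
Gain reduction = 10 − 1 = 9 dB.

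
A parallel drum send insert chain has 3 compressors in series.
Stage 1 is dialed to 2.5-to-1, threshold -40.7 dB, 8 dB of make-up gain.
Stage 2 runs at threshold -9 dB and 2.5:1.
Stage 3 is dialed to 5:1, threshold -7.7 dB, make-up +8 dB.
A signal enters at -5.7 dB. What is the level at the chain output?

Stage 1: -5.7 dB is 35 dB over -40.7 dB; at 2.5:1 that becomes 14 dB over, giving -26.7 dB; +8 dB make-up → -18.7 dB.
Stage 2: -18.7 dB is at or below the -9 dB threshold — no compression; output -18.7 dB.
Stage 3: below threshold (-18.7 ≤ -7.7); passes unchanged; make-up brings it to -10.7 dB.

-10.7 dB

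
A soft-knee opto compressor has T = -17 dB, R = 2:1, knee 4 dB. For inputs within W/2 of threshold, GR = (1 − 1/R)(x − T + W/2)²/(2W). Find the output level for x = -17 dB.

-17.25 dB

x − T + W/2 = -17 − (-17) + 2 = 2.
GR = (1 − 1/2) × 2² / 8 = 0.5 × 4 / 8 = 0.25 dB.
Output = -17 − 0.25 = -17.25 dB.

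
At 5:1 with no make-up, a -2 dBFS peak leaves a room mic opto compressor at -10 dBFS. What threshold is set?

Input is 10 dB above T (since output overshoot × R = input overshoot: (-10 − T)·5 = -2 − T gives T = -12 dBFS).
Check: -12 + (-2 − (-12))/5 = -12 + 2 = -10 dBFS. ✓

-12 dBFS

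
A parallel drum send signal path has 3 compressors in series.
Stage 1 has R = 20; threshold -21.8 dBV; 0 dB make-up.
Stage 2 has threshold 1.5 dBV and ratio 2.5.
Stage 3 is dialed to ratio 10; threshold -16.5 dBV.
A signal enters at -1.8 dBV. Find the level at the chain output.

-20.8 dBV

Stage 1: overshoot 20 dB → 20/20 = 1 dB → -20.8 dBV.
Stage 2: -20.8 dBV is at or below the 1.5 dBV threshold — no compression; output -20.8 dBV.
Stage 3: below threshold (-20.8 ≤ -16.5); passes unchanged; output -20.8 dBV.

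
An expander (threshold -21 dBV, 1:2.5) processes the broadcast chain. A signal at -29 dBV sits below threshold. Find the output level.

The input is 8 dB below the -21 dBV threshold.
A 1:2.5 expander multiplies undershoot by 2.5: 8 × 2.5 = 20 dB below threshold.
Output = -21 − 20 = -41 dBV.

-41 dBV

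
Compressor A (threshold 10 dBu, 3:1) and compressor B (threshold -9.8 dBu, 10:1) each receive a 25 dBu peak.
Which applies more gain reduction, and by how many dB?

A: GR = 15 − 15/3 = 10 dB.
B: GR = 34.8 − 34.8/10 = 31.32 dB.
B applies 21.32 dB more gain reduction.

B, by 21.32 dB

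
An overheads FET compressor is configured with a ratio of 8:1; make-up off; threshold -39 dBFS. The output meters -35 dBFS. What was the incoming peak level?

That's 4 dB above the -39 dBFS threshold.
Undo the ratio: input overshoot = 4 × 8 = 32 dB, giving input = -7 dBFS.

-7 dBFS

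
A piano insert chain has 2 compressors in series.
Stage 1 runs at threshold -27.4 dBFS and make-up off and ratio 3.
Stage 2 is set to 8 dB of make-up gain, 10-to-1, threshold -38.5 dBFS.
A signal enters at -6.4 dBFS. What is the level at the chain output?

Stage 1: 21 dB above -27.4 dBFS, reduced 3:1 to 7 dB above → -20.4 dBFS.
Stage 2: overshoot 18.1 dB → 18.1/10 = 1.81 dB → -36.69 dBFS; +8 dB make-up → -28.69 dBFS.

-28.69 dBFS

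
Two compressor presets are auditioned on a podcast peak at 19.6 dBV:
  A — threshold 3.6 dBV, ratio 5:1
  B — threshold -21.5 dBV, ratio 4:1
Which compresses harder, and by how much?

B, by 18.025 dB

A: overshoot 16 dB → output overshoot 3.2 dB → GR 12.8 dB.
B: overshoot 41.1 dB → output overshoot 10.275 dB → GR 30.825 dB.
B applies 18.025 dB more gain reduction.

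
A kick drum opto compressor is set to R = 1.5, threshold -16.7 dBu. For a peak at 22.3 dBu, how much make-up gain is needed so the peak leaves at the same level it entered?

13 dB

Without make-up, output = threshold + overshoot/1.5 = -16.7 + 26 = 9.3 dBu.
Gap to target: 13 dB.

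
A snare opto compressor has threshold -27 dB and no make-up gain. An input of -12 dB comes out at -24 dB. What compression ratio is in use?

Input overshoot = -12 − (-27) = 15 dB; output overshoot = -24 − (-27) = 3 dB.
Ratio = 15 / 3 = 5.

5:1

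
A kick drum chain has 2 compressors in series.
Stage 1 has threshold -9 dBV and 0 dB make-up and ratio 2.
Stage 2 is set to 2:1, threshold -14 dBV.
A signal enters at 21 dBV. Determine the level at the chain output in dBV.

Stage 1: 21 dBV is 30 dB over -9 dBV; at 2:1 that becomes 15 dB over, giving 6 dBV.
Stage 2: 6 dBV is 20 dB over -14 dBV; at 2:1 that becomes 10 dB over, giving -4 dBV.

-4 dBV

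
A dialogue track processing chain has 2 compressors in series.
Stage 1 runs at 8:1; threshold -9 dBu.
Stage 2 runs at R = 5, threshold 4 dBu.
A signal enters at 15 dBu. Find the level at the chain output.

-6 dBu

Stage 1: overshoot 24 dB → 24/8 = 3 dB → -6 dBu.
Stage 2: below threshold (-6 ≤ 4); passes unchanged; output -6 dBu.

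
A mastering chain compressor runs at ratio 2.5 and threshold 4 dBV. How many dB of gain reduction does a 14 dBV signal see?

6 dB

14 dBV exceeds the threshold by 10 dB.
At 2.5:1, output sits 10/2.5 = 4 dB above threshold.
GR = overshoot in − overshoot out = 10 − 4 = 6 dB.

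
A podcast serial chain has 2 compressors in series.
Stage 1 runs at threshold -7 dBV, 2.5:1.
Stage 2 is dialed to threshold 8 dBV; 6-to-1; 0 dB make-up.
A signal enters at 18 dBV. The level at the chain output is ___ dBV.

Stage 1: 18 dBV is 25 dB over -7 dBV; at 2.5:1 that becomes 10 dB over, giving 3 dBV.
Stage 2: 3 dBV is at or below the 8 dBV threshold — no compression; output 3 dBV.

3 dBV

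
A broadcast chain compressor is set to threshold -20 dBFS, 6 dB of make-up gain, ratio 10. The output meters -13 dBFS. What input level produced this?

-10 dBFS

Before make-up, the level was -13 − 6 = -19 dBFS.
The compressed level sits -19 − (-20) = 1 dB over threshold.
Input overshoot = R × output overshoot = 10 dB → input = -20 + 10 = -10 dBFS.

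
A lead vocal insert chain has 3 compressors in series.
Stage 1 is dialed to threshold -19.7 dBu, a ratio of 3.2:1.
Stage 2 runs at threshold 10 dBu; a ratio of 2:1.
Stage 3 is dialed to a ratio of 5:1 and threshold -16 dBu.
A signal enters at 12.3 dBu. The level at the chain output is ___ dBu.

Stage 1: 32 dB above -19.7 dBu, reduced 3.2:1 to 10 dB above → -9.7 dBu.
Stage 2: -9.7 dBu is at or below the 10 dBu threshold — no compression; output -9.7 dBu.
Stage 3: overshoot 6.3 dB → 6.3/5 = 1.26 dB → -14.74 dBu.

-14.74 dBu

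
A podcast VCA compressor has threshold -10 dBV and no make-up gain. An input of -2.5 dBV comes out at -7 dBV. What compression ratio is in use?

Input overshoot = -2.5 − (-10) = 7.5 dB; output overshoot = -7 − (-10) = 3 dB.
Ratio = 7.5 / 3 = 2.5.

2.5:1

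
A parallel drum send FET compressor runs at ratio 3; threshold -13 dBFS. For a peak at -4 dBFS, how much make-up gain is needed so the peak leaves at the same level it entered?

6 dB

The peak compresses to -13 + 9/3 = -10 dBFS.
To reach -4 dBFS requires -4 − (-10) = 6 dB of make-up.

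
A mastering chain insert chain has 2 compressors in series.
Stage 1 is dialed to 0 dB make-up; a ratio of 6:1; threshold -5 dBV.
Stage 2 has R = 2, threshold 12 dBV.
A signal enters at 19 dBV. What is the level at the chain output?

-1 dBV

Stage 1: overshoot 24 dB → 24/6 = 4 dB → -1 dBV.
Stage 2: below threshold (-1 ≤ 12); passes unchanged; output -1 dBV.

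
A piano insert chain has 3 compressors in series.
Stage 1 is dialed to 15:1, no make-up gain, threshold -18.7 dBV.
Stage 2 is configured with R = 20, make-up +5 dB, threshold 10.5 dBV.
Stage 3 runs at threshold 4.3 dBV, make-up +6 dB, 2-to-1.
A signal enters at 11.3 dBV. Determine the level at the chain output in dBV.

Stage 1: 11.3 dBV is 30 dB over -18.7 dBV; at 15:1 that becomes 2 dB over, giving -16.7 dBV.
Stage 2: -16.7 dBV ≤ 10.5 dBV, so stage 2 doesn't engage; make-up brings it to -11.7 dBV.
Stage 3: -11.7 dBV is at or below the 4.3 dBV threshold — no compression; make-up brings it to -5.7 dBV.

-5.7 dBV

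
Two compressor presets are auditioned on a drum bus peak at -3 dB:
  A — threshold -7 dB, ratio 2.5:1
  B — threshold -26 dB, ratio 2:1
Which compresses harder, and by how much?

A: overshoot 4 dB → output overshoot 1.6 dB → GR 2.4 dB.
B: overshoot 23 dB → output overshoot 11.5 dB → GR 11.5 dB.
B reduces 9.1 dB more.

B, by 9.1 dB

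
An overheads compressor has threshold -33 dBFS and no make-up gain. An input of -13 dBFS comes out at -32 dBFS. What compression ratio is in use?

Input overshoot = -13 − (-33) = 20 dB; output overshoot = -32 − (-33) = 1 dB.
Ratio = 20 / 1 = 20.

20:1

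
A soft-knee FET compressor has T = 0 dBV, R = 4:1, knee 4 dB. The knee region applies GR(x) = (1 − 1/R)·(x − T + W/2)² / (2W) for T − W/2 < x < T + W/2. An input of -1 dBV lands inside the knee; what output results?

-1.09375 dBV

x − T + W/2 = -1 − 0 + 2 = 1.
GR = (1 − 1/4) × 1² / 8 = 0.75 × 1 / 8 = 0.09375 dB.
Output = -1 − 0.09375 = -1.09375 dBV.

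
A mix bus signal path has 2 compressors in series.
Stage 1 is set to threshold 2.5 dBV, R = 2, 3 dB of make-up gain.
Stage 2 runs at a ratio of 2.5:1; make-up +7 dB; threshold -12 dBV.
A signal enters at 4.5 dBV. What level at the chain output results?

2.4 dBV

Stage 1: overshoot 2 dB → 2/2 = 1 dB → 3.5 dBV; +3 dB make-up → 6.5 dBV.
Stage 2: 6.5 dBV is 18.5 dB over -12 dBV; at 2.5:1 that becomes 7.4 dB over, giving -4.6 dBV; +7 dB make-up → 2.4 dBV.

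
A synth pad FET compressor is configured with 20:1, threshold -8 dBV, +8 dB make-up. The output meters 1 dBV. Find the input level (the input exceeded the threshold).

Stripping the +8 dB make-up gives -7 dBV at the gain stage.
That's 1 dB above the -8 dBV threshold.
Undo the ratio: input overshoot = 1 × 20 = 20 dB, giving input = 12 dBV.

12 dBV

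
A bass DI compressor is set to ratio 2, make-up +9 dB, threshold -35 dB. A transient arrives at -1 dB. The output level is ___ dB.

-9 dB

Overshoot: -1 − (-35) = 34 dB.
2:1 compression reduces that to 34/2 = 17 dB over.
So the level is -35 + 17 = -18 dB; make-up adds 9 dB, giving -9 dB.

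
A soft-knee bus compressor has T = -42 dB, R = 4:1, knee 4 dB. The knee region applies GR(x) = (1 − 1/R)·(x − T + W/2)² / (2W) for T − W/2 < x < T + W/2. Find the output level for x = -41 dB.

-41.84375 dB

x − T + W/2 = -41 − (-42) + 2 = 3.
GR = (1 − 1/4) × 3² / 8 = 0.75 × 9 / 8 = 0.84375 dB.
Output = -41 − 0.84375 = -41.84375 dB.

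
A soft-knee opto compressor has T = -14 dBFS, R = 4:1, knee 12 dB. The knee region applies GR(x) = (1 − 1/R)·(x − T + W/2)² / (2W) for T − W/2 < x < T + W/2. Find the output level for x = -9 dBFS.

x − T + W/2 = -9 − (-14) + 6 = 11.
GR = (1 − 1/4) × 11² / 24 = 0.75 × 121 / 24 = 3.78125 dB.
Output = -9 − 3.78125 = -12.78125 dBFS.

-12.78125 dBFS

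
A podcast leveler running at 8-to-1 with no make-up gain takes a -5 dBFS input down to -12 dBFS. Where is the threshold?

-13 dBFS

Input is 8 dB above T (since output overshoot × R = input overshoot: (-12 − T)·8 = -5 − T gives T = -13 dBFS).
Check: -13 + (-5 − (-13))/8 = -13 + 1 = -12 dBFS. ✓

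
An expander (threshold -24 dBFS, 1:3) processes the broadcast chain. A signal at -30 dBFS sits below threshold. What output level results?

Below threshold, a 1:3 expander applies gain = (3−1)×(T − x) of attenuation.
(3−1) × 6 = 12 dB, so output = -30 − 12 = -42 dBFS.

-42 dBFS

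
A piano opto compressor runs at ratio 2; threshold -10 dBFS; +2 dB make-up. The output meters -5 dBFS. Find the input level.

-4 dBFS

Stripping the +2 dB make-up gives -7 dBFS at the gain stage.
That's 3 dB above the -10 dBFS threshold.
Input overshoot = R × output overshoot = 6 dB → input = -10 + 6 = -4 dBFS.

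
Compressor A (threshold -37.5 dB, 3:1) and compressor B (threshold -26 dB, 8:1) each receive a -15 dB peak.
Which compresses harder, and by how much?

A: 22.5 dB over, compressed to 7.5 dB over, so 15 dB of GR.
B: 11 dB over, compressed to 1.375 dB over, so 9.625 dB of GR.
A reduces 5.375 dB more.

A, by 5.375 dB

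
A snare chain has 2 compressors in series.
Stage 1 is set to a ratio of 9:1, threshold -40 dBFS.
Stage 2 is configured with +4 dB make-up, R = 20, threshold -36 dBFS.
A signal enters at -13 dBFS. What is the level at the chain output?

Stage 1: overshoot 27 dB → 27/9 = 3 dB → -37 dBFS.
Stage 2: -37 dBFS ≤ -36 dBFS, so stage 2 doesn't engage; make-up brings it to -33 dBFS.

-33 dBFS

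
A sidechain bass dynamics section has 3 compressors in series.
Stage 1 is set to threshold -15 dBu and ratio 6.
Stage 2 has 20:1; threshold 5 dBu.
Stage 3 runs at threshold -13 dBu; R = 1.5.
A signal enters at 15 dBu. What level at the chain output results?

Stage 1: 30 dB above -15 dBu, reduced 6:1 to 5 dB above → -10 dBu.
Stage 2: -10 dBu is at or below the 5 dBu threshold — no compression; output -10 dBu.
Stage 3: 3 dB above -13 dBu, reduced 1.5:1 to 2 dB above → -11 dBu.

-11 dBu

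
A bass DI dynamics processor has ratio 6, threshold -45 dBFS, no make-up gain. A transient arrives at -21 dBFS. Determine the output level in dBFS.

-41 dBFS

-21 dBFS sits 24 dB over threshold.
6:1 compression reduces that to 24/6 = 4 dB over.
So the level is -45 + 4 = -41 dBFS.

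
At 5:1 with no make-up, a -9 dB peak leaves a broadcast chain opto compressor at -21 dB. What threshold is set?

Input is 15 dB above T (since output overshoot × R = input overshoot: (-21 − T)·5 = -9 − T gives T = -24 dB).
Check: -24 + (-9 − (-24))/5 = -24 + 3 = -21 dB. ✓

-24 dB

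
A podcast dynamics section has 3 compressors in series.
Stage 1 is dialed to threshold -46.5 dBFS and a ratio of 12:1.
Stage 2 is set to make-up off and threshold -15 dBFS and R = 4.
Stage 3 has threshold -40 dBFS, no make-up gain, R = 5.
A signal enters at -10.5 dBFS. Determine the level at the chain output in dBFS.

Stage 1: overshoot 36 dB → 36/12 = 3 dB → -43.5 dBFS.
Stage 2: -43.5 dBFS ≤ -15 dBFS, so stage 2 doesn't engage; output -43.5 dBFS.
Stage 3: -43.5 dBFS ≤ -40 dBFS, so stage 3 doesn't engage; output -43.5 dBFS.

-43.5 dBFS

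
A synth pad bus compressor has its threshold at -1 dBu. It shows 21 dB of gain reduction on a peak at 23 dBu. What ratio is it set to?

8:1

Input overshoot = 23 − (-1) = 24 dB.
Output overshoot = 24 − 21 = 3 dB.
Ratio = input overshoot / output overshoot = 24 / 3 = 8.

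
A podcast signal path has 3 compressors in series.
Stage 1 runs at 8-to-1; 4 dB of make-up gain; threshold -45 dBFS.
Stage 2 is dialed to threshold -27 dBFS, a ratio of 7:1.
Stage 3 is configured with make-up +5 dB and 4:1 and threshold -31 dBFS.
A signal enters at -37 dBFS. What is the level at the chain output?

Stage 1: 8 dB above -45 dBFS, reduced 8:1 to 1 dB above → -44 dBFS; +4 dB make-up → -40 dBFS.
Stage 2: below threshold (-40 ≤ -27); passes unchanged; output -40 dBFS.
Stage 3: below threshold (-40 ≤ -31); passes unchanged; make-up brings it to -35 dBFS.

-35 dBFS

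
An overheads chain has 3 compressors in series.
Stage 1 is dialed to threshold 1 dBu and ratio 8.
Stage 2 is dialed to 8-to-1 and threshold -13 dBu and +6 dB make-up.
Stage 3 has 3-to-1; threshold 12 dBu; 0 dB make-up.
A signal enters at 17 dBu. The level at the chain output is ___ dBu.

-5 dBu

Stage 1: 17 dBu is 16 dB over 1 dBu; at 8:1 that becomes 2 dB over, giving 3 dBu.
Stage 2: 16 dB above -13 dBu, reduced 8:1 to 2 dB above → -11 dBu; +6 dB make-up → -5 dBu.
Stage 3: below threshold (-5 ≤ 12); passes unchanged; output -5 dBu.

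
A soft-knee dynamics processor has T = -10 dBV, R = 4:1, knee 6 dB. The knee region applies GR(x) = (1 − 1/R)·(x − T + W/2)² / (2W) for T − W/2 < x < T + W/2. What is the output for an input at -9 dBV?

x − T + W/2 = -9 − (-10) + 3 = 4.
GR = (1 − 1/4) × 4² / 12 = 0.75 × 16 / 12 = 1 dB.
Output = -9 − 1 = -10 dBV.

-10 dBV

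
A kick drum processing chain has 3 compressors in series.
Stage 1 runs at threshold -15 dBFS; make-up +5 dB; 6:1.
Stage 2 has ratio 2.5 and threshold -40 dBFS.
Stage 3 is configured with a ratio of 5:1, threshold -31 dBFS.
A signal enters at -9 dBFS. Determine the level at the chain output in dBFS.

Stage 1: -9 dBFS is 6 dB over -15 dBFS; at 6:1 that becomes 1 dB over, giving -14 dBFS; +5 dB make-up → -9 dBFS.
Stage 2: 31 dB above -40 dBFS, reduced 2.5:1 to 12.4 dB above → -27.6 dBFS.
Stage 3: -27.6 dBFS is 3.4 dB over -31 dBFS; at 5:1 that becomes 0.68 dB over, giving -30.32 dBFS.

-30.32 dBFS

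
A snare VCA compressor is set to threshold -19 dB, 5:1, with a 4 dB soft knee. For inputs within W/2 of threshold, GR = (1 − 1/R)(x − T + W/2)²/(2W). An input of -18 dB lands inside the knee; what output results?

-18.9 dB

x − T + W/2 = -18 − (-19) + 2 = 3.
GR = (1 − 1/5) × 3² / 8 = 0.8 × 9 / 8 = 0.9 dB.
Output = -18 − 0.9 = -18.9 dB.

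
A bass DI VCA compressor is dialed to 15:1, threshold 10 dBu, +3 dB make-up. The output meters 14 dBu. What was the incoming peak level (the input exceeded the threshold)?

25 dBu

Remove make-up: 14 − 3 = 11 dBu.
The compressed level sits 11 − 10 = 1 dB over threshold.
Before 15:1 compression the overshoot was 1 × 15 = 15 dB, so input = 10 + 15 = 25 dBu.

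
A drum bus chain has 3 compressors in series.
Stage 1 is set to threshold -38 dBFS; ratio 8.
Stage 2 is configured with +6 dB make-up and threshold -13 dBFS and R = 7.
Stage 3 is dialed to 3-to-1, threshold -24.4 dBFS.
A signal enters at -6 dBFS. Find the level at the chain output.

-28 dBFS

Stage 1: overshoot 32 dB → 32/8 = 4 dB → -34 dBFS.
Stage 2: below threshold (-34 ≤ -13); passes unchanged; make-up brings it to -28 dBFS.
Stage 3: below threshold (-28 ≤ -24.4); passes unchanged; output -28 dBFS.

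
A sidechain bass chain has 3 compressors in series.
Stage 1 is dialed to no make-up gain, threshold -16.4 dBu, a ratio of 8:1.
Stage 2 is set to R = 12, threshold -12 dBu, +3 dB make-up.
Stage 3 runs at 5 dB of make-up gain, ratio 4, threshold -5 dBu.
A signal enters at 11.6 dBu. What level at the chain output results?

-4.9 dBu

Stage 1: overshoot 28 dB → 28/8 = 3.5 dB → -12.9 dBu.
Stage 2: -12.9 dBu ≤ -12 dBu, so stage 2 doesn't engage; make-up brings it to -9.9 dBu.
Stage 3: below threshold (-9.9 ≤ -5); passes unchanged; make-up brings it to -4.9 dBu.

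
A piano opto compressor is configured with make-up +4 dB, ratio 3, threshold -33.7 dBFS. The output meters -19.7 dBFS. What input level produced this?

Stripping the +4 dB make-up gives -23.7 dBFS at the gain stage.
The compressed level sits -23.7 − (-33.7) = 10 dB over threshold.
Before 3:1 compression the overshoot was 10 × 3 = 30 dB, so input = -33.7 + 30 = -3.7 dBFS.

-3.7 dBFS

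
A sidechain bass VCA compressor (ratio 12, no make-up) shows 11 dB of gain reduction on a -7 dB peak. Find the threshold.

Let T be the threshold. Output overshoot = (input overshoot)/R, so -18 − T = (-7 − T)/12.
12·(-18 − T) = -7 − T → 11·T = -216 − (-7) = -209.
T = -209/11 = -19 dB.

-19 dB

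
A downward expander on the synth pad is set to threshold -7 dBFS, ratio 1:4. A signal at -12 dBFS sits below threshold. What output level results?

Undershoot = (-7) − (-12) = 5 dB.
At 1:4, that expands to 20 dB under threshold.
Output = -7 − 20 = -27 dBFS.

-27 dBFS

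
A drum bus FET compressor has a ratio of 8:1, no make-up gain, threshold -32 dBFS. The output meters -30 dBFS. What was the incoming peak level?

The compressed level sits -30 − (-32) = 2 dB over threshold.
Undo the ratio: input overshoot = 2 × 8 = 16 dB, giving input = -16 dBFS.

-16 dBFS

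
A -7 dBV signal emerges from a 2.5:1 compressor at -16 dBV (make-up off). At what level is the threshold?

-22 dBV

Input is 15 dB above T (since output overshoot × R = input overshoot: (-16 − T)·2.5 = -7 − T gives T = -22 dBV).
Check: -22 + (-7 − (-22))/2.5 = -22 + 6 = -16 dBV. ✓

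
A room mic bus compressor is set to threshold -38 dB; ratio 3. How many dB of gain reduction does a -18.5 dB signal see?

The signal is 19.5 dB above threshold.
A 3:1 ratio leaves 6.5 dB of that excess.
So the signal is attenuated by 19.5 − 6.5 = 13 dB.

13 dB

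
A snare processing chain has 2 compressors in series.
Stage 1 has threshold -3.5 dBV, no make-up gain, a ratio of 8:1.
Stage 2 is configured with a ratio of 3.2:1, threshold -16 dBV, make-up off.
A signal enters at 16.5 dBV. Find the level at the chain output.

Stage 1: 20 dB above -3.5 dBV, reduced 8:1 to 2.5 dB above → -1 dBV.
Stage 2: -1 dBV is 15 dB over -16 dBV; at 3.2:1 that becomes 4.6875 dB over, giving -11.3125 dBV.

-11.3125 dBV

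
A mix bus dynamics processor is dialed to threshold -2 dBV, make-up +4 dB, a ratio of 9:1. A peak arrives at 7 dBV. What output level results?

7 dBV sits 9 dB over threshold.
9:1 compression reduces that to 9/9 = 1 dB over.
That puts the output at -1 dBV; make-up adds 4 dB, giving 3 dBV.

3 dBV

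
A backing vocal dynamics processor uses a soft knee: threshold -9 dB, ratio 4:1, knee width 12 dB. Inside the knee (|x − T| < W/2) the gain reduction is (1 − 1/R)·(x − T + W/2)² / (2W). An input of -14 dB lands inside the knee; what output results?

-14.03125 dB

x − T + W/2 = -14 − (-9) + 6 = 1.
GR = (1 − 1/4) × 1² / 24 = 0.75 × 1 / 24 = 0.03125 dB.
Output = -14 − 0.03125 = -14.03125 dB.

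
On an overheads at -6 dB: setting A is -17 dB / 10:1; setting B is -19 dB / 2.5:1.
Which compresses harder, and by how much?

A: overshoot 11 dB → output overshoot 1.1 dB → GR 9.9 dB.
B: overshoot 13 dB → output overshoot 5.2 dB → GR 7.8 dB.
A reduces 2.1 dB more.

A, by 2.1 dB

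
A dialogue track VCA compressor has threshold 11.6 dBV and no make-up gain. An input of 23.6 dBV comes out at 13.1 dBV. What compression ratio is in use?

8:1

Input overshoot = 23.6 − 11.6 = 12 dB; output overshoot = 13.1 − 11.6 = 1.5 dB.
Ratio = 12 / 1.5 = 8.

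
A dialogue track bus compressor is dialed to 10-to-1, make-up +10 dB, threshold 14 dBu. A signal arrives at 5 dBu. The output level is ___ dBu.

15 dBu

5 dBu is 9 dB below the 14 dBu threshold, so no gain reduction is applied.
Make-up gain adds 10 dB: 5 + 10 = 15 dBu.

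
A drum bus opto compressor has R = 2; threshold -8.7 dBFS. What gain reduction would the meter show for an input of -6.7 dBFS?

The signal is 2 dB above threshold.
A 2:1 ratio leaves 1 dB of that excess.
Gain reduction = 2 − 1 = 1 dB.

1 dB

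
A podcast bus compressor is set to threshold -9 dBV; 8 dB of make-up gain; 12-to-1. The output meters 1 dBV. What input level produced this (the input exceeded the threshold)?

15 dBV

Remove make-up: 1 − 8 = -7 dBV.
That's 2 dB above the -9 dBV threshold.
Before 12:1 compression the overshoot was 2 × 12 = 24 dB, so input = -9 + 24 = 15 dBV.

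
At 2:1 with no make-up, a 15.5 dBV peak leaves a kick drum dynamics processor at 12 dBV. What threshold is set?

Gain reduction = 15.5 − 12 = 3.5 dB; output overshoot = GR / (R − 1) = 3.5 / 1 = 3.5 dB.
Threshold = output − output overshoot = 12 − 3.5 = 8.5 dBV.

8.5 dBV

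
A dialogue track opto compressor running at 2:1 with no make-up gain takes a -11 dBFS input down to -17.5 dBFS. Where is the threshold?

Input is 13 dB above T (since output overshoot × R = input overshoot: (-17.5 − T)·2 = -11 − T gives T = -24 dBFS).
Check: -24 + (-11 − (-24))/2 = -24 + 6.5 = -17.5 dBFS. ✓

-24 dBFS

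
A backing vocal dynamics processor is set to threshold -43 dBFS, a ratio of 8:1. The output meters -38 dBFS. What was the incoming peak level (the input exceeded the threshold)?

-3 dBFS

That's 5 dB above the -43 dBFS threshold.
Before 8:1 compression the overshoot was 5 × 8 = 40 dB, so input = -43 + 40 = -3 dBFS.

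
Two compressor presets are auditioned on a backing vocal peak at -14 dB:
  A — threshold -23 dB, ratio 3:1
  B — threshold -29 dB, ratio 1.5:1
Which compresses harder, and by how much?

A, by 1 dB

A: 9 dB over, compressed to 3 dB over, so 6 dB of GR.
B: 15 dB over, compressed to 10 dB over, so 5 dB of GR.
A applies 1 dB more gain reduction.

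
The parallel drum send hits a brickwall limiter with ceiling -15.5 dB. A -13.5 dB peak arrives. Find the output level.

-15.5 dB

At ∞:1, everything above -15.5 dB is held at the ceiling.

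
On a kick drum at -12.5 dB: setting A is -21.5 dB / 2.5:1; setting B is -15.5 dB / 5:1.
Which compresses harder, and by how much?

A: 9 dB over, compressed to 3.6 dB over, so 5.4 dB of GR.
B: 3 dB over, compressed to 0.6 dB over, so 2.4 dB of GR.
A reduces 3 dB more.

A, by 3 dB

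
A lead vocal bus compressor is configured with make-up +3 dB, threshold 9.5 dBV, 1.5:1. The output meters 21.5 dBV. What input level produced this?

Stripping the +3 dB make-up gives 18.5 dBV at the gain stage.
The compressed level sits 18.5 − 9.5 = 9 dB over threshold.
Before 1.5:1 compression the overshoot was 9 × 1.5 = 13.5 dB, so input = 9.5 + 13.5 = 23 dBV.

23 dBV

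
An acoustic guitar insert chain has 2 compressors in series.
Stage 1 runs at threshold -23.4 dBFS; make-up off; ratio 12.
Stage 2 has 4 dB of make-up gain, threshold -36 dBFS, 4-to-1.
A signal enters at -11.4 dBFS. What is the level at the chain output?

-28.6 dBFS

Stage 1: overshoot 12 dB → 12/12 = 1 dB → -22.4 dBFS.
Stage 2: 13.6 dB above -36 dBFS, reduced 4:1 to 3.4 dB above → -32.6 dBFS; +4 dB make-up → -28.6 dBFS.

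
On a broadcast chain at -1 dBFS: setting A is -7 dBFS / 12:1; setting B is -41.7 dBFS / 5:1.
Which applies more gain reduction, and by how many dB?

A: GR = 6 − 6/12 = 5.5 dB.
B: GR = 40.7 − 40.7/5 = 32.56 dB.
B applies 27.06 dB more gain reduction.

B, by 27.06 dB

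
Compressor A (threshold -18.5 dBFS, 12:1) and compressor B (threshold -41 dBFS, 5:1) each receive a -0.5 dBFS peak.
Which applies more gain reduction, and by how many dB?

A: 18 dB over, compressed to 1.5 dB over, so 16.5 dB of GR.
B: 40.5 dB over, compressed to 8.1 dB over, so 32.4 dB of GR.
B applies 15.9 dB more gain reduction.

B, by 15.9 dB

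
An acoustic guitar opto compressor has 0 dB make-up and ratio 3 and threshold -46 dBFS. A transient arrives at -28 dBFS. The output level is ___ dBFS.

-40 dBFS

-28 dBFS sits 18 dB over threshold.
The 18 dB excess becomes 6 dB after 3:1 reduction.
So the level is -46 + 6 = -40 dBFS.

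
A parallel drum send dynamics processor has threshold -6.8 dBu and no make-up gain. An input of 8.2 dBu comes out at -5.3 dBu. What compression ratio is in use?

Input overshoot = 8.2 − (-6.8) = 15 dB; output overshoot = -5.3 − (-6.8) = 1.5 dB.
Ratio = 15 / 1.5 = 10.

10:1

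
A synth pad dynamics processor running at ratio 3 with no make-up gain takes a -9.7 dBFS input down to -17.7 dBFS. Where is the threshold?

Let T be the threshold. Output overshoot = (input overshoot)/R, so -17.7 − T = (-9.7 − T)/3.
3·(-17.7 − T) = -9.7 − T → 2·T = -53.1 − (-9.7) = -43.4.
T = -43.4/2 = -21.7 dBFS.

-21.7 dBFS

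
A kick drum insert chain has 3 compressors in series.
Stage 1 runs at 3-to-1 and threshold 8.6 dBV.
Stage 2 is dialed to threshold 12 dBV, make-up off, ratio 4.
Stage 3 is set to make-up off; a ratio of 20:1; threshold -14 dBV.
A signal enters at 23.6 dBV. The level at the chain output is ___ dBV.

Stage 1: overshoot 15 dB → 15/3 = 5 dB → 13.6 dBV.
Stage 2: 1.6 dB above 12 dBV, reduced 4:1 to 0.4 dB above → 12.4 dBV.
Stage 3: 26.4 dB above -14 dBV, reduced 20:1 to 1.32 dB above → -12.68 dBV.

-12.68 dBV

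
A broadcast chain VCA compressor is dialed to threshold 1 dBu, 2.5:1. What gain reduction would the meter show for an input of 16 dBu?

Overshoot = 16 − 1 = 15 dB.
At 2.5:1, output sits 15/2.5 = 6 dB above threshold.
Gain reduction = 15 − 6 = 9 dB.

9 dB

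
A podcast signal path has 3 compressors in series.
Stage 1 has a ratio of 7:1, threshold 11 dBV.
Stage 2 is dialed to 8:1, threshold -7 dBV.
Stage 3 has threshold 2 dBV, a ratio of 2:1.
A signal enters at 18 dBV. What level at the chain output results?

-4.625 dBV

Stage 1: 7 dB above 11 dBV, reduced 7:1 to 1 dB above → 12 dBV.
Stage 2: overshoot 19 dB → 19/8 = 2.375 dB → -4.625 dBV.
Stage 3: -4.625 dBV is at or below the 2 dBV threshold — no compression; output -4.625 dBV.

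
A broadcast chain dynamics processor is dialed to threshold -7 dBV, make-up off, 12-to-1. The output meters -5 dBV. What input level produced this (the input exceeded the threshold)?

The compressed level sits -5 − (-7) = 2 dB over threshold.
Input overshoot = R × output overshoot = 24 dB → input = -7 + 24 = 17 dBV.

17 dBV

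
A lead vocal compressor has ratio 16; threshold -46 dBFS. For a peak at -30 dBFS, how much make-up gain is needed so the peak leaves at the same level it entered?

Overshoot 16 dB → 16/16 = 1 dB after compression, so the compressed level is -46 + 1 = -45 dBFS.
Make-up = target − compressed = -30 − (-45) = 15 dB.

15 dB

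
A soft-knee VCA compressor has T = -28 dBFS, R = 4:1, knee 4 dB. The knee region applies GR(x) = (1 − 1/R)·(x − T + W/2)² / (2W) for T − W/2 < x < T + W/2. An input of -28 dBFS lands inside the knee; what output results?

-28.375 dBFS

x − T + W/2 = -28 − (-28) + 2 = 2.
GR = (1 − 1/4) × 2² / 8 = 0.75 × 4 / 8 = 0.375 dB.
Output = -28 − 0.375 = -28.375 dBFS.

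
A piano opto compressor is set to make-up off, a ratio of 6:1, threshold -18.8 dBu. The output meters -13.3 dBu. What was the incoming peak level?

14.2 dBu

Post-compression overshoot = -13.3 − (-18.8) = 5.5 dB.
Undo the ratio: input overshoot = 5.5 × 6 = 33 dB, giving input = 14.2 dBu.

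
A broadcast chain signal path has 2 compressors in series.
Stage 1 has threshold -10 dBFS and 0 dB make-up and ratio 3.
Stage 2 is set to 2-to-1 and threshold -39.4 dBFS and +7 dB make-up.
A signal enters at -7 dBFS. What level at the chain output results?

Stage 1: overshoot 3 dB → 3/3 = 1 dB → -9 dBFS.
Stage 2: 30.4 dB above -39.4 dBFS, reduced 2:1 to 15.2 dB above → -24.2 dBFS; +7 dB make-up → -17.2 dBFS.

-17.2 dBFS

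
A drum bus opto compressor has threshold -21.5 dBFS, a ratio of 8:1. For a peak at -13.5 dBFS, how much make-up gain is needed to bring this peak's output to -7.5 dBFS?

13 dB

The peak compresses to -21.5 + 8/8 = -20.5 dBFS.
To reach -7.5 dBFS requires -7.5 − (-20.5) = 13 dB of make-up.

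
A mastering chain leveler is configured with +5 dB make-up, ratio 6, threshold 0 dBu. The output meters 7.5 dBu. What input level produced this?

Stripping the +5 dB make-up gives 2.5 dBu at the gain stage.
That's 2.5 dB above the 0 dBu threshold.
Input overshoot = R × output overshoot = 15 dB → input = 0 + 15 = 15 dBu.

15 dBu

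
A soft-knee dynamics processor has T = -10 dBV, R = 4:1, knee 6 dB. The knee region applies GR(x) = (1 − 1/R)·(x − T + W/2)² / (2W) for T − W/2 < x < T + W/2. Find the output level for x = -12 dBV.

-12.0625 dBV

x − T + W/2 = -12 − (-10) + 3 = 1.
GR = (1 − 1/4) × 1² / 12 = 0.75 × 1 / 12 = 0.0625 dB.
Output = -12 − 0.0625 = -12.0625 dBV.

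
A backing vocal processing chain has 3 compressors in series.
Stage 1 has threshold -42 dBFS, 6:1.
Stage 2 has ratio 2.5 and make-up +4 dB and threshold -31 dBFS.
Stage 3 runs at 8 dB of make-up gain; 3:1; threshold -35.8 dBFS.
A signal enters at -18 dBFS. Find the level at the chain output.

-27.2 dBFS

Stage 1: 24 dB above -42 dBFS, reduced 6:1 to 4 dB above → -38 dBFS.
Stage 2: -38 dBFS ≤ -31 dBFS, so stage 2 doesn't engage; make-up brings it to -34 dBFS.
Stage 3: -34 dBFS is 1.8 dB over -35.8 dBFS; at 3:1 that becomes 0.6 dB over, giving -35.2 dBFS; +8 dB make-up → -27.2 dBFS.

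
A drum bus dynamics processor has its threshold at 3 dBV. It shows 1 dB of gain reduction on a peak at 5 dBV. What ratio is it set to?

2:1

Input overshoot = 5 − 3 = 2 dB.
Output overshoot = 2 − 1 = 1 dB.
Ratio = input overshoot / output overshoot = 2 / 1 = 2.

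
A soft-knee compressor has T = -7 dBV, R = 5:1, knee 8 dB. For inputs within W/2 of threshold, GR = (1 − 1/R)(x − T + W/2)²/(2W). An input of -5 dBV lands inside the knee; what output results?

-6.8 dBV

x − T + W/2 = -5 − (-7) + 4 = 6.
GR = (1 − 1/5) × 6² / 16 = 0.8 × 36 / 16 = 1.8 dB.
Output = -5 − 1.8 = -6.8 dBV.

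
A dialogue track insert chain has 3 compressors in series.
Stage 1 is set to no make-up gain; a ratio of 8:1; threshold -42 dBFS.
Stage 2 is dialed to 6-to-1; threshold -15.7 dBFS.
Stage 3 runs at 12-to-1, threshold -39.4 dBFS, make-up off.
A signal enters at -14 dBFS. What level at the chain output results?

Stage 1: -14 dBFS is 28 dB over -42 dBFS; at 8:1 that becomes 3.5 dB over, giving -38.5 dBFS.
Stage 2: below threshold (-38.5 ≤ -15.7); passes unchanged; output -38.5 dBFS.
Stage 3: 0.9 dB above -39.4 dBFS, reduced 12:1 to 0.075 dB above → -39.325 dBFS.

-39.325 dBFS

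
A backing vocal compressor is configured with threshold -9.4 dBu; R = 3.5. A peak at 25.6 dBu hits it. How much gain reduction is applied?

25 dB

Overshoot = 25.6 − (-9.4) = 35 dB.
A 3.5:1 ratio leaves 10 dB of that excess.
Gain reduction = 35 − 10 = 25 dB.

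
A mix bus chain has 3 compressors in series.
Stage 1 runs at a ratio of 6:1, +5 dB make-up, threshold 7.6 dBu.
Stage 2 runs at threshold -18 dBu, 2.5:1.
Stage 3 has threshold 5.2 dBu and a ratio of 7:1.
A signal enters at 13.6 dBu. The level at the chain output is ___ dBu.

Stage 1: overshoot 6 dB → 6/6 = 1 dB → 8.6 dBu; +5 dB make-up → 13.6 dBu.
Stage 2: 31.6 dB above -18 dBu, reduced 2.5:1 to 12.64 dB above → -5.36 dBu.
Stage 3: -5.36 dBu ≤ 5.2 dBu, so stage 3 doesn't engage; output -5.36 dBu.

-5.36 dBu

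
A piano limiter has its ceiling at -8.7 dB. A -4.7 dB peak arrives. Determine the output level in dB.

-8.7 dB

At ∞:1, everything above -8.7 dB is held at the ceiling.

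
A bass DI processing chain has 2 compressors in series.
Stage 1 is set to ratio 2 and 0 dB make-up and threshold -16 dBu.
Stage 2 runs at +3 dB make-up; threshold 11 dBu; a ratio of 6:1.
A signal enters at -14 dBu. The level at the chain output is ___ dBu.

-12 dBu

Stage 1: -14 dBu is 2 dB over -16 dBu; at 2:1 that becomes 1 dB over, giving -15 dBu.
Stage 2: -15 dBu ≤ 11 dBu, so stage 2 doesn't engage; make-up brings it to -12 dBu.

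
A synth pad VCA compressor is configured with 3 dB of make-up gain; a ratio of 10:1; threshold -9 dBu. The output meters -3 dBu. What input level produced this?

21 dBu

Stripping the +3 dB make-up gives -6 dBu at the gain stage.
The compressed level sits -6 − (-9) = 3 dB over threshold.
Input overshoot = R × output overshoot = 30 dB → input = -9 + 30 = 21 dBu.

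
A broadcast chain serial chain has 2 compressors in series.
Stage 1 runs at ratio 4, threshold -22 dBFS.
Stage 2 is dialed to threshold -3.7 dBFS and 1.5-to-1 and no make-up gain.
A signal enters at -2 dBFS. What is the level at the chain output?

Stage 1: 20 dB above -22 dBFS, reduced 4:1 to 5 dB above → -17 dBFS.
Stage 2: below threshold (-17 ≤ -3.7); passes unchanged; output -17 dBFS.

-17 dBFS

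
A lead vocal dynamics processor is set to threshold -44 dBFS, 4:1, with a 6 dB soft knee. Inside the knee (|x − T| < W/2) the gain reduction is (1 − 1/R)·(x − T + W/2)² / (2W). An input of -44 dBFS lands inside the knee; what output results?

x − T + W/2 = -44 − (-44) + 3 = 3.
GR = (1 − 1/4) × 3² / 12 = 0.75 × 9 / 12 = 0.5625 dB.
Output = -44 − 0.5625 = -44.5625 dBFS.

-44.5625 dBFS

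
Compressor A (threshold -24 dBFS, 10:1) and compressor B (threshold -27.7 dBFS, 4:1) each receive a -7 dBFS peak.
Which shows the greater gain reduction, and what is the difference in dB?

B, by 0.225 dB

A: overshoot 17 dB → output overshoot 1.7 dB → GR 15.3 dB.
B: overshoot 20.7 dB → output overshoot 5.175 dB → GR 15.525 dB.
B reduces 0.225 dB more.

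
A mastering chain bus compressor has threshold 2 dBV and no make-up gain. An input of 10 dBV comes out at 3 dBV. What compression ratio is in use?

8:1

Input overshoot = 10 − 2 = 8 dB; output overshoot = 3 − 2 = 1 dB.
Ratio = 8 / 1 = 8.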